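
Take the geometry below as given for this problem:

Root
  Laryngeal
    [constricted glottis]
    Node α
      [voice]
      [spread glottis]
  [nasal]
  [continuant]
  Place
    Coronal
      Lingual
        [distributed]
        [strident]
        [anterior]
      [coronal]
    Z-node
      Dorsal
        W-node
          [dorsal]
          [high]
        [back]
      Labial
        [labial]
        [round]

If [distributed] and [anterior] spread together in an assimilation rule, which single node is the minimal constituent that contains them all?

Lingual

[distributed]: Root ▹ Place ▹ Coronal ▹ Lingual ▹ [distributed].
[anterior]: Root ▹ Place ▹ Coronal ▹ Lingual ▹ [anterior].
These paths first converge at Lingual; no daughter of Lingual dominates all 2 features, so Lingual is the minimal constituent.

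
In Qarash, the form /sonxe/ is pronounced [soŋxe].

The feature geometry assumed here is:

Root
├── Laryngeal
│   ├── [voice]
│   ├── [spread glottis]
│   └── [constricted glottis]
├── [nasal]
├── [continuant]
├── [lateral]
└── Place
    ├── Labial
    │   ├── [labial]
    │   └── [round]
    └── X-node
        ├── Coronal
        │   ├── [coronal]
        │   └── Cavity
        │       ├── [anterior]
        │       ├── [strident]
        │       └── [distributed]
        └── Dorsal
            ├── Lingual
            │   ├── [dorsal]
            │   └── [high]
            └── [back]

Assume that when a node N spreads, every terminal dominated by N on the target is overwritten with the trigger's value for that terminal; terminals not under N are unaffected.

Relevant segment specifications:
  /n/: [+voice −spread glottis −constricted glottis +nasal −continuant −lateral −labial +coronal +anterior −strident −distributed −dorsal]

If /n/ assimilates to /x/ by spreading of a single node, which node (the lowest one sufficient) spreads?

The alternation /n/ → [ŋ] changes [coronal], [anterior], [distributed], [strident], [dorsal], [high], [back] and nothing else.
Tracing each changed feature up the tree, the paths first meet at X-node; any lower node misses at least one of them.
If X-node spreads, every terminal under it takes /x/'s value, producing [ŋ] as observed.
Features on which the two segments disagree outside X-node, such as [nasal], [continuant], are unchanged — nothing dominating them spread, and X-node is the minimal sufficient constituent.

X-node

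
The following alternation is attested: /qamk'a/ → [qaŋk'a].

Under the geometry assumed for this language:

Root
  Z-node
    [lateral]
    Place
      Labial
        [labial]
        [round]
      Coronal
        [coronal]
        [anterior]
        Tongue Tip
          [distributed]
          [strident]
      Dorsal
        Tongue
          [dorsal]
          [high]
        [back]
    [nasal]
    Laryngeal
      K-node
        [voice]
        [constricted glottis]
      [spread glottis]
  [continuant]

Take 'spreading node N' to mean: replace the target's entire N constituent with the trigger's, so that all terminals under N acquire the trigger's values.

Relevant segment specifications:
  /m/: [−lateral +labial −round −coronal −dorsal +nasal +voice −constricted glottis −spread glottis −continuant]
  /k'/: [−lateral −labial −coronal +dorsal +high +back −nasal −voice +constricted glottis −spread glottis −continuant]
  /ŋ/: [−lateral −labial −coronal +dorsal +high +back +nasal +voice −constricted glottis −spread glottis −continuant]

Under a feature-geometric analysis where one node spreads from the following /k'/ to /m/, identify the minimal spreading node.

Feature comparison: [labial], [round], [dorsal], [high], [back] differ between /m/ and [ŋ]; the remaining terminals match.
In this geometry the lowest node dominating all of them is Place: every daughter of Place dominates only a proper subset, so no lower node suffices.
Spreading Place from /k'/ overwrites each of those terminals with /k'/'s values, yielding exactly [ŋ].
[voice], [constricted glottis] — on which /k'/ differs from /m/ — are unchanged, so neither Z-node nor anything higher can have spread; the constituent is no larger than Place.

Place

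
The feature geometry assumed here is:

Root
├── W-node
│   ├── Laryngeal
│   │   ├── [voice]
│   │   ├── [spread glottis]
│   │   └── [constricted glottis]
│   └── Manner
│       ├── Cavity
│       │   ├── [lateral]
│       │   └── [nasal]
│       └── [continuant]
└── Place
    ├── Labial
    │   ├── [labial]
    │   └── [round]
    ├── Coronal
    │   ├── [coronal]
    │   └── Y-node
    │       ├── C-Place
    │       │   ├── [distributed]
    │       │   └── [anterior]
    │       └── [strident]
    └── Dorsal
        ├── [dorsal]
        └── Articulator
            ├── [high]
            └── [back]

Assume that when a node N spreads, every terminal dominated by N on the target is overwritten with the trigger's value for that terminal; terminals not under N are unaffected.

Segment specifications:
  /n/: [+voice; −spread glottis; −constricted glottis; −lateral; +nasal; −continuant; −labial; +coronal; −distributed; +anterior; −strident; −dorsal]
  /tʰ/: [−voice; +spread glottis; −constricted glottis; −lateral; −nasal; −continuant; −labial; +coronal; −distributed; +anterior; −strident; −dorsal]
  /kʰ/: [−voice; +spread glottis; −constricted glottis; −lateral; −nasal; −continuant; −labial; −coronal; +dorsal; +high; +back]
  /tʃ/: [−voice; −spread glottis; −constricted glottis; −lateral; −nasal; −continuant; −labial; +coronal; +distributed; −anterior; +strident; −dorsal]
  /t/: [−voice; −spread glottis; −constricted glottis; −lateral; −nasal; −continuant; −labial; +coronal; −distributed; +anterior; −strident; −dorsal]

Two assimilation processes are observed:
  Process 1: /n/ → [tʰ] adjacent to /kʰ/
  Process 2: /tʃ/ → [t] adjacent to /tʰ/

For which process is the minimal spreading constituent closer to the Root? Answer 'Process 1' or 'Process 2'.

Process 1

In Process 1, [voice], [spread glottis], [nasal] change, so the minimal spreading node is W-node at depth 1.
Process 2: the features that change are [anterior], [distributed], [strident]; the minimal node is Y-node (depth 3).
W-node is closer to Root than Y-node, so Process 1 spreads the higher node.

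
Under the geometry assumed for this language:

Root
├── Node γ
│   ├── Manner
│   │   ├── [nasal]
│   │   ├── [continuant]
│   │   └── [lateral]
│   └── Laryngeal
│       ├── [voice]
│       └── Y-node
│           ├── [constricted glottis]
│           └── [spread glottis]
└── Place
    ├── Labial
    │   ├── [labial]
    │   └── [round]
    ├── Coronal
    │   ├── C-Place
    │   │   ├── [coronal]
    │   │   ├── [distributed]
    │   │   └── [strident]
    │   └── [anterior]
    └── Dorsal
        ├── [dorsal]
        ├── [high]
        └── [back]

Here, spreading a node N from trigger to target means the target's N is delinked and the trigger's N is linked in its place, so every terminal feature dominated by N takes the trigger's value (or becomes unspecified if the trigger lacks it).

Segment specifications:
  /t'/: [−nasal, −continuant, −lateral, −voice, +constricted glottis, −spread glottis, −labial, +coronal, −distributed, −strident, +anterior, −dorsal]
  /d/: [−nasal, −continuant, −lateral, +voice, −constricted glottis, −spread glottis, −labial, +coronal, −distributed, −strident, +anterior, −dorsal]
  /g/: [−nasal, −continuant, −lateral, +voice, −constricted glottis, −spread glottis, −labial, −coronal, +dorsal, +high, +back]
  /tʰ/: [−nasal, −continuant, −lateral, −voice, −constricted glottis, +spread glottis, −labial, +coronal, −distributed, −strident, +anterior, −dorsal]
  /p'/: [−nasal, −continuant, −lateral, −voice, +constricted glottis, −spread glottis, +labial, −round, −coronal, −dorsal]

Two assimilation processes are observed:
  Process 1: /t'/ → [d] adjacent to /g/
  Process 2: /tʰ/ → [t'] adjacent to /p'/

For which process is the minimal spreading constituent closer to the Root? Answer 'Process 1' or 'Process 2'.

Process 1

Process 1: the features that change are [voice], [constricted glottis]; the minimal node is Laryngeal (depth 2).
In Process 2, [spread glottis], [constricted glottis] change, so the minimal spreading node is Y-node at depth 3.
Laryngeal is closer to Root than Y-node, so Process 1 spreads the higher node.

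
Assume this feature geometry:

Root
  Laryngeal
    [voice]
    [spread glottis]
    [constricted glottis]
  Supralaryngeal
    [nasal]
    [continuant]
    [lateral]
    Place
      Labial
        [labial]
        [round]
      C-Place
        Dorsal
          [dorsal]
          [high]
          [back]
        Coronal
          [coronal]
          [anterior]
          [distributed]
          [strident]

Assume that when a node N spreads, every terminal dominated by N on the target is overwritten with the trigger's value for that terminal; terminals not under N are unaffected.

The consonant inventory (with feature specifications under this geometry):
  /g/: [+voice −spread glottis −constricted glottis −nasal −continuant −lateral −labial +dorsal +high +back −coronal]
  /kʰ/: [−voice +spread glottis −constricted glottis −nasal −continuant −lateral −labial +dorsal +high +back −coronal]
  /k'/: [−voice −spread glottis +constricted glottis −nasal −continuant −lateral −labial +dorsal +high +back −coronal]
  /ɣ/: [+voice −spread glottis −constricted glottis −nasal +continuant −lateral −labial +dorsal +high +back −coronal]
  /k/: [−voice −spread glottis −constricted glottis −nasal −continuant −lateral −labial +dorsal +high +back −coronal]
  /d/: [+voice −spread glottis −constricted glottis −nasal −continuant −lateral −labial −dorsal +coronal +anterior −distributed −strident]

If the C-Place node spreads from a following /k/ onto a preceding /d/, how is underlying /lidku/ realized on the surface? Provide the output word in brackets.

[ligku]

C-Place immediately or transitively dominates [dorsal], [high], [back], [coronal], [anterior], [distributed], [strident].
The target acquires /k/'s values for everything under C-Place — [+dorsal], [+high], [+back], [−coronal] — while keeping its own [voice], [spread glottis], [constricted glottis], ….
This feature bundle is that of [g], so /lidku/ surfaces as [ligku].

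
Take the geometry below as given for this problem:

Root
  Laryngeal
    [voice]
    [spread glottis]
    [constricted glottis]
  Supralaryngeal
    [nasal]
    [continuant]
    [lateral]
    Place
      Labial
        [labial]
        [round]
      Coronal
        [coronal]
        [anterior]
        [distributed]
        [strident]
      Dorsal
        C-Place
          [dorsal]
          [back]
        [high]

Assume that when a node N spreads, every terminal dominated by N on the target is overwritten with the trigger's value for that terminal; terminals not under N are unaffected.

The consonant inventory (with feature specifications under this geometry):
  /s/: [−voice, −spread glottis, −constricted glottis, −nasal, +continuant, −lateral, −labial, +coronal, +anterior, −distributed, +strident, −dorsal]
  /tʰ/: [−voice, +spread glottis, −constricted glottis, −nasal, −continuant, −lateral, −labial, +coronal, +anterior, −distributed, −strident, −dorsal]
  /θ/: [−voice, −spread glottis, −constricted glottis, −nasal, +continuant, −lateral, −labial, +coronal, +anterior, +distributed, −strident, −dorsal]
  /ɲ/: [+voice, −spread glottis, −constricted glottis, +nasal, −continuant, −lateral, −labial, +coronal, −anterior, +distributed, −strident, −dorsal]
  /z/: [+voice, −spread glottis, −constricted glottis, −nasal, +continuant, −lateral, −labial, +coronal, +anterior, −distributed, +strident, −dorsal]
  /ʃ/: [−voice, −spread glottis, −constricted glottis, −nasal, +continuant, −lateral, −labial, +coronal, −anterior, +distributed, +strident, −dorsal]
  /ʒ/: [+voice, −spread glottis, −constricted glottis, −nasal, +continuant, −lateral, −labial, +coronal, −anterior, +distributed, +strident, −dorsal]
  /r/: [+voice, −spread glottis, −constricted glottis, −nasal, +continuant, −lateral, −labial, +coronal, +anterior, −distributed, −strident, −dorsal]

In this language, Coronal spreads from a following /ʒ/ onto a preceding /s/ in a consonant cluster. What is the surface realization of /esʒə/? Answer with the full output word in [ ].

The Coronal node dominates the terminals [coronal], [anterior], [distributed], [strident].
The target acquires /ʒ/'s values for everything under Coronal — [+coronal], [−anterior], [+distributed], [+strident] — while keeping its own [voice], [spread glottis], [constricted glottis], ….
Among the inventory, only /ʃ/ has exactly this specification, giving the surface form [eʃʒə].

[eʃʒə]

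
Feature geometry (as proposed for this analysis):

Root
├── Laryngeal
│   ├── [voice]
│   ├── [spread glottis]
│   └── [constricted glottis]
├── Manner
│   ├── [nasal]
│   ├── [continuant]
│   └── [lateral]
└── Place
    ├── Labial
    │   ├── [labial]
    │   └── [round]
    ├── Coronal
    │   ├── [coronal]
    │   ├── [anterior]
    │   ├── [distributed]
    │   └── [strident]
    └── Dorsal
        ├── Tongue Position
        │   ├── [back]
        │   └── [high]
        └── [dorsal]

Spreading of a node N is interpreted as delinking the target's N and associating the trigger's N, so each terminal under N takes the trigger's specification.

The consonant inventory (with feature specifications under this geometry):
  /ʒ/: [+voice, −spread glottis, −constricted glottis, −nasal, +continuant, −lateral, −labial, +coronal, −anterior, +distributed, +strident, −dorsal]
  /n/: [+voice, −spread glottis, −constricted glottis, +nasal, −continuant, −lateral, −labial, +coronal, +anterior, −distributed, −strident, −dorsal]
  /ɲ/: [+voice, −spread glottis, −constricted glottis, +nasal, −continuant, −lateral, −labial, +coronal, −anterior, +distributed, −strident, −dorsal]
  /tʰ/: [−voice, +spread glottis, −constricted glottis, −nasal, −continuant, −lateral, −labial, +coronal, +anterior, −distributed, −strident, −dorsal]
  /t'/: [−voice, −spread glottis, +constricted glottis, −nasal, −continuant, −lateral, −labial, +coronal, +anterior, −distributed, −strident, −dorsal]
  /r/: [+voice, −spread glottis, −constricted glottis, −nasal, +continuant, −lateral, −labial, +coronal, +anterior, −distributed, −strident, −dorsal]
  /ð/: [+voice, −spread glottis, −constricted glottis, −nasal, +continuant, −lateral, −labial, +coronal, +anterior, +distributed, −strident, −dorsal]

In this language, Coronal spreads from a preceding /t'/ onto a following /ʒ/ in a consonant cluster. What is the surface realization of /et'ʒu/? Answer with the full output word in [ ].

Coronal immediately or transitively dominates [coronal], [anterior], [distributed], [strident].
After delinking /ʒ/'s Coronal and linking /t'/'s, the affected terminals become [+coronal], [+anterior], [−distributed], [−strident]; [voice], [spread glottis], [constricted glottis], … (outside Coronal) are retained from /ʒ/.
This feature bundle is that of [r], so /et'ʒu/ surfaces as [et'ru].

[et'ru]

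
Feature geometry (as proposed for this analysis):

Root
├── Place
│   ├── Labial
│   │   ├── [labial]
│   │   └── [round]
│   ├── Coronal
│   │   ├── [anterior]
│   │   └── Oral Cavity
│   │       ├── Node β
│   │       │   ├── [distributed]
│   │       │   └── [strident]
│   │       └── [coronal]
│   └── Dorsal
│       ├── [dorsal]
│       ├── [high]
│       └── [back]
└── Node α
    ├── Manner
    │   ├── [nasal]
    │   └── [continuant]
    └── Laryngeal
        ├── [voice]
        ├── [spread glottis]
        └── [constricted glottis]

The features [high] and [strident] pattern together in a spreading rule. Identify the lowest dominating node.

Place

[high] is immediately dominated by Dorsal.
[strident] is immediately dominated by Node β.
Place is the lowest common ancestor — every listed feature sits under it, and no single subconstituent of Place covers them all.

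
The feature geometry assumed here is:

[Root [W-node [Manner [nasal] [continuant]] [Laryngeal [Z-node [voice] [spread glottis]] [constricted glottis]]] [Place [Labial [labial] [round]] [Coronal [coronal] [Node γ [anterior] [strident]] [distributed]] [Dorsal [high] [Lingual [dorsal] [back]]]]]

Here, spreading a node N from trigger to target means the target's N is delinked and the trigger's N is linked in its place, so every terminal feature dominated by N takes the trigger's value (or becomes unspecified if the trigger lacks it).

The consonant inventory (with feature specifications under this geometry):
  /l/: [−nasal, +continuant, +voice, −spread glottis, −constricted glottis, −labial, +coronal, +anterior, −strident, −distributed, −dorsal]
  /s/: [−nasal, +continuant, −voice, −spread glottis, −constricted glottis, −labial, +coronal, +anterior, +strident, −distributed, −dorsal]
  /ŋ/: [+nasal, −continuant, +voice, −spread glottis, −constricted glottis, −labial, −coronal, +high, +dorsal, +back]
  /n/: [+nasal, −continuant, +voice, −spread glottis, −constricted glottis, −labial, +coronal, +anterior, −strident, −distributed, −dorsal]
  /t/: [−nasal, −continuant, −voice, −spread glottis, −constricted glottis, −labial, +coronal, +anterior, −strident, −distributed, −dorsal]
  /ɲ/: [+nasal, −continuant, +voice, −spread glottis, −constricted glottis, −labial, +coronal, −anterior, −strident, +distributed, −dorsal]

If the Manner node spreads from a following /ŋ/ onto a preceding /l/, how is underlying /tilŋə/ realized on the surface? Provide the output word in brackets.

The Manner node dominates the terminals [nasal], [continuant].
Spreading Manner from /ŋ/ onto /l/ replaces those values with /ŋ/'s: [+nasal], [−continuant]. Features outside Manner ([voice], [spread glottis], [constricted glottis], …) stay as in /l/.
The resulting bundle matches /n/ in the inventory; substituting it for /l/ gives [tinŋə].

[tinŋə]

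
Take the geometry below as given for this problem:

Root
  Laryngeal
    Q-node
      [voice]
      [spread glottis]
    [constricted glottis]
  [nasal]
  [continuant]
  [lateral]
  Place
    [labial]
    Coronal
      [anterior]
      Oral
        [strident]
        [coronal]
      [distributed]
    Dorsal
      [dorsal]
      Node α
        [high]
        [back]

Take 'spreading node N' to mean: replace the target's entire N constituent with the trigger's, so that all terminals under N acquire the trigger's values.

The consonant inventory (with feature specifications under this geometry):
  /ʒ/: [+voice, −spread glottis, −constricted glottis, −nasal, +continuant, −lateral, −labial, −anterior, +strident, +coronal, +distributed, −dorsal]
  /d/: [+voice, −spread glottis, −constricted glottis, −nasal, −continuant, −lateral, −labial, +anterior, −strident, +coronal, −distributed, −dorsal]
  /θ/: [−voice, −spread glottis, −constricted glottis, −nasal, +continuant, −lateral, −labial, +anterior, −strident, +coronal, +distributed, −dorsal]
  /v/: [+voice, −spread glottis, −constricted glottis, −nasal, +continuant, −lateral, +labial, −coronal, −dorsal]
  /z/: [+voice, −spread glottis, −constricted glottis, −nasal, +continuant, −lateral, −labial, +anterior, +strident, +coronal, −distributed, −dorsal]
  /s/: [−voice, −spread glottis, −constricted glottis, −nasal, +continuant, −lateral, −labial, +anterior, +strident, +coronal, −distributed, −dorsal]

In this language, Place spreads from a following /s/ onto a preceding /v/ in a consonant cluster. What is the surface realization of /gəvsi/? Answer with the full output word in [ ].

Terminals under Place in this geometry: [labial], [anterior], [strident], [coronal], [distributed], [dorsal], [high], [back].
Spreading Place from /s/ onto /v/ replaces those values with /s/'s: [−labial], [+anterior], [+strident], [+coronal], [−distributed], [−dorsal]. Features outside Place ([voice], [spread glottis], [constricted glottis], …) stay as in /v/.
This feature bundle is that of [z], so /gəvsi/ surfaces as [gəzsi].

[gəzsi]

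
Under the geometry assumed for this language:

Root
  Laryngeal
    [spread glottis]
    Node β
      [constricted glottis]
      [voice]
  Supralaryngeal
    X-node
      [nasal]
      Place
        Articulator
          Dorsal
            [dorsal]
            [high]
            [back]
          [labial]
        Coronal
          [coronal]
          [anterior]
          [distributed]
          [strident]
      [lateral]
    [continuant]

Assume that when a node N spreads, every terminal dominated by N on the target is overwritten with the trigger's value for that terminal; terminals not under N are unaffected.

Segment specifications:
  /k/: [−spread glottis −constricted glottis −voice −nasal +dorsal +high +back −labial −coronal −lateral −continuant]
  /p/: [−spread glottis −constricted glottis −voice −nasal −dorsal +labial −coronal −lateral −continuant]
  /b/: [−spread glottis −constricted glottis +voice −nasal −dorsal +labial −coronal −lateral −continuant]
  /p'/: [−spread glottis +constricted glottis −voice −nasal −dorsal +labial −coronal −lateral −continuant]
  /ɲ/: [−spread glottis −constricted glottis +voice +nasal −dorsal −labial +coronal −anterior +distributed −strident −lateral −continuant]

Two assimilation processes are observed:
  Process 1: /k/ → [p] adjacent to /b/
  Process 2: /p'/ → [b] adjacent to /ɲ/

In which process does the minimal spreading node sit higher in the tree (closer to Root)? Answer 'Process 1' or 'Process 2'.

Process 2

In Process 1, [labial], [dorsal], [high], [back] change, so the minimal spreading node is Articulator at depth 4.
In Process 2, [voice], [constricted glottis] change, so the minimal spreading node is Node β at depth 2.
Depth 2 < depth 4; Process 2 involves the structurally higher constituent Node β.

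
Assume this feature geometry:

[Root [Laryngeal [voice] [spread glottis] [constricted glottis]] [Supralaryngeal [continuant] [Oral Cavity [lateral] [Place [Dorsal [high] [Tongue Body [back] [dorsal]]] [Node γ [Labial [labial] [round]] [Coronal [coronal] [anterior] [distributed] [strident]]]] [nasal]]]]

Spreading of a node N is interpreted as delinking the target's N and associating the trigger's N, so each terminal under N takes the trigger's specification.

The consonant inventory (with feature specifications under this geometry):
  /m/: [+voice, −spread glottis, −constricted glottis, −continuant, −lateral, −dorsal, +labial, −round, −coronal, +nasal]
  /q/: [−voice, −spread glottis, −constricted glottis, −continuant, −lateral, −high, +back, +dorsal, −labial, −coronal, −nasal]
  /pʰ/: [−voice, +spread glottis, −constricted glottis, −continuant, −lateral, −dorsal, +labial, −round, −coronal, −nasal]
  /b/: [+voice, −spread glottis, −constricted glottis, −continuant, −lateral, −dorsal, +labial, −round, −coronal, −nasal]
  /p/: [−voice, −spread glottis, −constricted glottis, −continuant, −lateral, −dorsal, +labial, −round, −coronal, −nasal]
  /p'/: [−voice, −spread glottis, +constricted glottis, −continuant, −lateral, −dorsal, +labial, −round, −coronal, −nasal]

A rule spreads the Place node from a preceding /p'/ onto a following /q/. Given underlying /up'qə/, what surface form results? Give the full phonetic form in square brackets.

[up'pə]

Place immediately or transitively dominates [high], [back], [dorsal], [labial], [round], [coronal], [anterior], [distributed], [strident].
Spreading Place from /p'/ onto /q/ replaces those values with /p'/'s: [−dorsal], [+labial], [−round], [−coronal]. Features outside Place ([voice], [spread glottis], [constricted glottis], …) stay as in /q/.
Among the inventory, only /p/ has exactly this specification, giving the surface form [up'pə].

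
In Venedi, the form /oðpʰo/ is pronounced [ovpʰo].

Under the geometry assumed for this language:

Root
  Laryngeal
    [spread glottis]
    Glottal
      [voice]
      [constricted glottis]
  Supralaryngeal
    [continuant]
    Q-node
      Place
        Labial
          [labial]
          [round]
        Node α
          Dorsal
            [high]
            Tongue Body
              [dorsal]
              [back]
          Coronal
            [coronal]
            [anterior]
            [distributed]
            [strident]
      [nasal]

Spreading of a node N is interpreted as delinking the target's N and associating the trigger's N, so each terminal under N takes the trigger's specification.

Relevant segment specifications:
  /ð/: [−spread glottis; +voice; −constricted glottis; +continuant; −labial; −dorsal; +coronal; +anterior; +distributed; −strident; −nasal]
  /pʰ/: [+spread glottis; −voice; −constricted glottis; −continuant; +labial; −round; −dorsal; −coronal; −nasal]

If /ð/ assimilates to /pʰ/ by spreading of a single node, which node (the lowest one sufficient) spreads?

Place

/ð/ and [v] differ in [labial], [round], [coronal], [anterior], [distributed], [strident]; every other specified feature is identical.
The smallest constituent containing every changed terminal is Place — each of its daughters lacks at least one of the affected features.
Spreading Place from /pʰ/ overwrites each of those terminals with /pʰ/'s values, yielding exactly [v].
Features on which the two segments disagree outside Place, such as [continuant], [voice], are unchanged — nothing dominating them spread, and Place is the minimal sufficient constituent.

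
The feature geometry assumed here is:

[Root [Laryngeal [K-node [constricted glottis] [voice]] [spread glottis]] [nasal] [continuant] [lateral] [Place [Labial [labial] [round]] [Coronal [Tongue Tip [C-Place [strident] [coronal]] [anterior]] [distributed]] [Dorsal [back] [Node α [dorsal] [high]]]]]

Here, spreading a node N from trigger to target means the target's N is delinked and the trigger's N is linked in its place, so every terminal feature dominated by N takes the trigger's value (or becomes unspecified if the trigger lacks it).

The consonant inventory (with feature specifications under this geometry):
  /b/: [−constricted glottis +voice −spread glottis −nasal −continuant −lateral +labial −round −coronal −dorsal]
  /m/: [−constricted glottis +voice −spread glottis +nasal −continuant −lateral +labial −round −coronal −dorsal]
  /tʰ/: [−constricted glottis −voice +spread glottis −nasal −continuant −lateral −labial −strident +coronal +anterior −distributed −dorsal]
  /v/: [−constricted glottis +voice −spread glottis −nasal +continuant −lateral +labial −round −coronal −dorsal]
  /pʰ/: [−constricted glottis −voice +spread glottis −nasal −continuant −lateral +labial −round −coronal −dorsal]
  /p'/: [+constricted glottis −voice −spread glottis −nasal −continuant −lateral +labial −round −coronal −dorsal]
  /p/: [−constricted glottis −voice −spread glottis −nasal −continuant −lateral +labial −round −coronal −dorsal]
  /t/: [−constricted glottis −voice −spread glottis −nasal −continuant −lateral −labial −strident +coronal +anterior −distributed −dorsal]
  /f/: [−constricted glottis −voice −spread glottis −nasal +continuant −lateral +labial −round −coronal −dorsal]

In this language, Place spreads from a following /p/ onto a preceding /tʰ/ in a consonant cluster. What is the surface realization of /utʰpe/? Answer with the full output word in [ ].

Place immediately or transitively dominates [labial], [round], [strident], [coronal], [anterior], [distributed], [back], [dorsal], [high].
The target acquires /p/'s values for everything under Place — [+labial], [−round], [−coronal], [−dorsal] — while keeping its own [constricted glottis], [voice], [spread glottis], ….
This feature bundle is that of [pʰ], so /utʰpe/ surfaces as [upʰpe].

[upʰpe]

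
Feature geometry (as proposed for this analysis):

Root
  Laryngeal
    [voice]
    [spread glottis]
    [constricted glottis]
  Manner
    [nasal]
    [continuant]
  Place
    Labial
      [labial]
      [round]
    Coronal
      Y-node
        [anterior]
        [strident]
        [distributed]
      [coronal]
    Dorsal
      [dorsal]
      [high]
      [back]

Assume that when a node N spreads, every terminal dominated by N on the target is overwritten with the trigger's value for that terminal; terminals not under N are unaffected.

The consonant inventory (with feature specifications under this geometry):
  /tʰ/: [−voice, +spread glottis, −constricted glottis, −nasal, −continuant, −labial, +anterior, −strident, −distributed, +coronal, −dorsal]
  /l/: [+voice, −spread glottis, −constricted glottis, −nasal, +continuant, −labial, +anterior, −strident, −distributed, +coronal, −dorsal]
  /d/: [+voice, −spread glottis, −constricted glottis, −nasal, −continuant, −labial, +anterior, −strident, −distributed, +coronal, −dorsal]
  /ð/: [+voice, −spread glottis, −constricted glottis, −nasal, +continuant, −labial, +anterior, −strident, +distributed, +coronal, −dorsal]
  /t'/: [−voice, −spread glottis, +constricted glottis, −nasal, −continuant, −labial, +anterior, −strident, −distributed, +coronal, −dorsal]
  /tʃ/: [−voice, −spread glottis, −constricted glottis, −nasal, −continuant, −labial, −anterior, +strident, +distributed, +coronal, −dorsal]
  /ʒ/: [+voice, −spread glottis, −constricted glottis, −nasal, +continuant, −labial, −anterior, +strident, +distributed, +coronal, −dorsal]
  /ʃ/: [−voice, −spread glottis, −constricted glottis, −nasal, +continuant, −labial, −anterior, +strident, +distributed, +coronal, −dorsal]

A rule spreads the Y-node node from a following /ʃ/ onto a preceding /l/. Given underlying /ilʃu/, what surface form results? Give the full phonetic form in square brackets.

Terminals under Y-node in this geometry: [anterior], [strident], [distributed].
After delinking /l/'s Y-node and linking /ʃ/'s, the affected terminals become [−anterior], [+strident], [+distributed]; [voice], [spread glottis], [constricted glottis], … (outside Y-node) are retained from /l/.
This feature bundle is that of [ʒ], so /ilʃu/ surfaces as [iʒʃu].

[iʒʃu]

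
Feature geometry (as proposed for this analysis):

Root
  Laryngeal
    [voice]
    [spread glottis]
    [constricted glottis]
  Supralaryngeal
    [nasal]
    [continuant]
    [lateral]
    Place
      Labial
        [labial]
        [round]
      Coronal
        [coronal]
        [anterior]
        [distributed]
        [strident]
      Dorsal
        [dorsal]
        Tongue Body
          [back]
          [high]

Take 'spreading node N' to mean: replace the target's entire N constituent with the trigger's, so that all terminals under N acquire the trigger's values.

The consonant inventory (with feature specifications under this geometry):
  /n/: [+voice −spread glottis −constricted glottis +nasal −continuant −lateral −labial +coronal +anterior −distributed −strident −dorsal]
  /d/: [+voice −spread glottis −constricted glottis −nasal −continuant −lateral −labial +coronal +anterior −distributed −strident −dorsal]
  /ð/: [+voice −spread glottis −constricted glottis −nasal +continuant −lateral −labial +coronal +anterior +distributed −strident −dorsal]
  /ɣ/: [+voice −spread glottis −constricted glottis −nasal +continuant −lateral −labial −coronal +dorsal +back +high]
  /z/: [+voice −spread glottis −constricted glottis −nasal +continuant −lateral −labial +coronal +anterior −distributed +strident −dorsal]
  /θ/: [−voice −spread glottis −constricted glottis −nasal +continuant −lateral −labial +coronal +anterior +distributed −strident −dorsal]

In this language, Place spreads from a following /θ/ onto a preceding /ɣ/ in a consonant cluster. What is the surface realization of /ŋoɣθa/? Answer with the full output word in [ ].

[ŋoðθa]

Place immediately or transitively dominates [labial], [round], [coronal], [anterior], [distributed], [strident], [dorsal], [back], [high].
After delinking /ɣ/'s Place and linking /θ/'s, the affected terminals become [−labial], [+coronal], [+anterior], [+distributed], [−strident], [−dorsal]; [voice], [spread glottis], [constricted glottis], … (outside Place) are retained from /ɣ/.
This feature bundle is that of [ð], so /ŋoɣθa/ surfaces as [ŋoðθa].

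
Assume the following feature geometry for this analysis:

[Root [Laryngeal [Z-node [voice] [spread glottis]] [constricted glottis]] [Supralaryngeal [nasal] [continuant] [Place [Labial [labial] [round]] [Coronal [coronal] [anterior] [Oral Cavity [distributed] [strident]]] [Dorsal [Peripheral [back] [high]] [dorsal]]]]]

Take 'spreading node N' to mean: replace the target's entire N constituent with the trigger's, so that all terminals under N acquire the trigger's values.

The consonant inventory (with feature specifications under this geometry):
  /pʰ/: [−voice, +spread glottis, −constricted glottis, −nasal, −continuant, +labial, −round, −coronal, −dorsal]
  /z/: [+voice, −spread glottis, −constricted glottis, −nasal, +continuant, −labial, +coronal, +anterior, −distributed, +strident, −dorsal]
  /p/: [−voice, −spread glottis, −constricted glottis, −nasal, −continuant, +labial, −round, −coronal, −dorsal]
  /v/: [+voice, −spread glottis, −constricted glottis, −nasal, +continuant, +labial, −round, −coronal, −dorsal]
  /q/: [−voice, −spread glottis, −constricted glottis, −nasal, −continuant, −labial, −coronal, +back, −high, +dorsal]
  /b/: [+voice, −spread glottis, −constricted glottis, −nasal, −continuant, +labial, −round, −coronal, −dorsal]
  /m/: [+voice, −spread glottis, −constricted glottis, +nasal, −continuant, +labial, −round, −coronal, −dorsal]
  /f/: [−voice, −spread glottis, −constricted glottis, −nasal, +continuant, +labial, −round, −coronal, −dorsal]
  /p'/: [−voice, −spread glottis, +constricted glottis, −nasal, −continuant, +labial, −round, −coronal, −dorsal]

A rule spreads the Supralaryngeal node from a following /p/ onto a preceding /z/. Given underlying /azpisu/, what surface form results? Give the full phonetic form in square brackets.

Supralaryngeal immediately or transitively dominates [nasal], [continuant], [labial], [round], [coronal], [anterior], [distributed], [strident], [back], [high], [dorsal].
After delinking /z/'s Supralaryngeal and linking /p/'s, the affected terminals become [−nasal], [−continuant], [+labial], [−round], [−coronal], [−dorsal]; [voice], [spread glottis], [constricted glottis] (outside Supralaryngeal) are retained from /z/.
The resulting bundle matches /b/ in the inventory; substituting it for /z/ gives [abpisu].

[abpisu]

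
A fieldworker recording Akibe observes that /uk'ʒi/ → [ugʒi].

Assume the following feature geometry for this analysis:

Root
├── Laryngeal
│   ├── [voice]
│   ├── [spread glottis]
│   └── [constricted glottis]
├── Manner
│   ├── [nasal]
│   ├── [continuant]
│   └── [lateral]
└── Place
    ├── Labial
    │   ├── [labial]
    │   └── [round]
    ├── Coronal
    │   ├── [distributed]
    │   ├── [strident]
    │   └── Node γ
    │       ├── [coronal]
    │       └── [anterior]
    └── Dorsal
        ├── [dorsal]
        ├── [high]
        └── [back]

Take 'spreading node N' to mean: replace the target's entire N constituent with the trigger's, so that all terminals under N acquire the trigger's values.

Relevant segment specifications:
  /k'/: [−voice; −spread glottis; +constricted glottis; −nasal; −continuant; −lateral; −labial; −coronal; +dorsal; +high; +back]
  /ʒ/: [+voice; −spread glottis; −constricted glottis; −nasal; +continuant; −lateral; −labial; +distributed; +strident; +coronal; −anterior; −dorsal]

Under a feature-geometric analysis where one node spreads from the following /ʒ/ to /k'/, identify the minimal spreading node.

Laryngeal

Feature comparison: [voice], [constricted glottis] differ between /k'/ and [g]; the remaining terminals match.
The smallest constituent containing every changed terminal is Laryngeal — each of its daughters lacks at least one of the affected features.
Spreading Laryngeal from /ʒ/ overwrites each of those terminals with /ʒ/'s values, yielding exactly [g].
[coronal], [dorsal] — on which /ʒ/ differs from /k'/ — are unchanged, so Root cannot have spread; the constituent is no larger than Laryngeal.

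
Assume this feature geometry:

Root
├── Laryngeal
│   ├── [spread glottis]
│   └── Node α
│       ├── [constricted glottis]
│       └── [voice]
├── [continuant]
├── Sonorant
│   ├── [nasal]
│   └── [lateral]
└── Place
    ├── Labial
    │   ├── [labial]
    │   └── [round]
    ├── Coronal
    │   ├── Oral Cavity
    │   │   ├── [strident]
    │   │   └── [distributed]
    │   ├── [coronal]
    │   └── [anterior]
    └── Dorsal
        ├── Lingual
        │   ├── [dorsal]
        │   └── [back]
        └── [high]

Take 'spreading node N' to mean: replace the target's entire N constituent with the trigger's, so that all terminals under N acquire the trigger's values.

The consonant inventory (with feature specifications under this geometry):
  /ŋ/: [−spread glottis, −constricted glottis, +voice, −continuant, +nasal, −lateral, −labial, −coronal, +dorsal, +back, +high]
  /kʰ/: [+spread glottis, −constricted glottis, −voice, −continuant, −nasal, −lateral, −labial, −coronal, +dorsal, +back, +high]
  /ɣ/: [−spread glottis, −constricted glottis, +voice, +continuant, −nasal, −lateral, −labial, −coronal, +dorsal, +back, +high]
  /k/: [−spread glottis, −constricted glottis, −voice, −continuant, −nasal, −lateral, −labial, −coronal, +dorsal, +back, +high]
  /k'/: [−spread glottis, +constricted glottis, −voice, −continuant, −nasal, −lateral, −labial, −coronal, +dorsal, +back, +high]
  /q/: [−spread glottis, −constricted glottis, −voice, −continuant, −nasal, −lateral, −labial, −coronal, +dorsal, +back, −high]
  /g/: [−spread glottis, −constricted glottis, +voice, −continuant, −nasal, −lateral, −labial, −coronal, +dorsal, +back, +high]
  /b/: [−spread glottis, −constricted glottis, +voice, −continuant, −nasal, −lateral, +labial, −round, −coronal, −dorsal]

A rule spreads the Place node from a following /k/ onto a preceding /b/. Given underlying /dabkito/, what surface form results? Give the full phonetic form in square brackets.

The Place node dominates the terminals [labial], [round], [strident], [distributed], [coronal], [anterior], [dorsal], [back], [high].
The target acquires /k/'s values for everything under Place — [−labial], [−coronal], [+dorsal], [+back], [+high] — while keeping its own [spread glottis], [constricted glottis], [voice], ….
Among the inventory, only /g/ has exactly this specification, giving the surface form [dagkito].

[dagkito]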